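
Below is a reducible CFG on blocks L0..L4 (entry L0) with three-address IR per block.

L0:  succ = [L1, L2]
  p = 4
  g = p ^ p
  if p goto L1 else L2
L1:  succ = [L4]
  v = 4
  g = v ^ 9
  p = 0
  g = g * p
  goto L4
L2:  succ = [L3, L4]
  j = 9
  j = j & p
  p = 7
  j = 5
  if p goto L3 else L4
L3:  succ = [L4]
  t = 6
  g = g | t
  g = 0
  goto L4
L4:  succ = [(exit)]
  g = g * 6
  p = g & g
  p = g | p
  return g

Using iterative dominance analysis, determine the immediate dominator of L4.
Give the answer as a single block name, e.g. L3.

Answer: L0

Working:
idom tree: L1←L0 L2←L0 L3←L2 L4←L0
Join-block Dom:
  L4: preds {L1,L2,L3}: {L0,L1} ∩ {L0,L2} ∩ {L0,L2,L3} = {L0}; idom=L0

idom(L4) = L0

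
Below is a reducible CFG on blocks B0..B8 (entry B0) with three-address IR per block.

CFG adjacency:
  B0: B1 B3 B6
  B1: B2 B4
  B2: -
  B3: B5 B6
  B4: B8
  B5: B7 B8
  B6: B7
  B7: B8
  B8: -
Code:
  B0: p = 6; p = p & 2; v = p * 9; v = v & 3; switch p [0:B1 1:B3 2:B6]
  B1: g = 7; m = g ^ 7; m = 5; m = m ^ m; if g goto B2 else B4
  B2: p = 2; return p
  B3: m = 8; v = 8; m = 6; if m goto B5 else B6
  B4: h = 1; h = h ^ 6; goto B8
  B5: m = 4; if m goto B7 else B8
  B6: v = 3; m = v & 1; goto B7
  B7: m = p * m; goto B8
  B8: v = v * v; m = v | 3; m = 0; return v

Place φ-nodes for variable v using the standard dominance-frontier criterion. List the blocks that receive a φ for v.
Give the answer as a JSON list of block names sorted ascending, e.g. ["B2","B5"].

Answer: ["B6", "B7", "B8"]

Analysis:
idom tree: B1←B0 B2←B1 B3←B0 B4←B1 B5←B3 B6←B0 B7←B0 B8←B0
Dom at joins:
  B6: preds {B0,B3}: {B0} ∩ {B0,B3} = {B0}; idom=B0
  B7: preds {B5,B6}: {B0,B3,B5} ∩ {B0,B6} = {B0}; idom=B0
  B8: preds {B4,B5,B7}: {B0,B1,B4} ∩ {B0,B3,B5} ∩ {B0,B7} = {B0}; idom=B0

Frontier:
  join B6 pred B0: · stop@B0
  join B6 pred B3: B3 stop@B0
  join B7 pred B5: B5→B3 stop@B0
  join B7 pred B6: B6 stop@B0
  join B8 pred B4: B4→B1 stop@B0
  join B8 pred B5: B5→B3 stop@B0
  join B8 pred B7: B7 stop@B0
  DF(B0)=∅
  DF(B1)={B8}
  DF(B2)=∅
  DF(B3)={B6,B7,B8}
  DF(B4)={B8}
  DF(B5)={B7,B8}
  DF(B6)={B7}
  DF(B7)={B8}
  DF(B8)=∅

φ for v: defs {B0,B3,B6,B8}
  DF⁺ = {B6,B7,B8}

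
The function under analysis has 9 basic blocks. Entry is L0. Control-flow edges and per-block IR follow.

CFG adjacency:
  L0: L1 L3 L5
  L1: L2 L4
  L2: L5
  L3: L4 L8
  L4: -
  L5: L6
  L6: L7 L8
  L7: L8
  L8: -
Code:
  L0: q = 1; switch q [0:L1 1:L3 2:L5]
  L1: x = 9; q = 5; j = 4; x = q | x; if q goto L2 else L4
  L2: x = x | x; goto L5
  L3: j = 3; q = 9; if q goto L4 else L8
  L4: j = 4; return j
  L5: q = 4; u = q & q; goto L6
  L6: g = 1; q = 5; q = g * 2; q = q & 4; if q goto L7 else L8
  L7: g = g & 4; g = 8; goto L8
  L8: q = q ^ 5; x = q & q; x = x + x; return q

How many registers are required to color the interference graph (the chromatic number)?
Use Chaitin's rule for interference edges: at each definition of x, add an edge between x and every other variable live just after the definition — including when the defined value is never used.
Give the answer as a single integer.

Block summaries:
  L0 def {q} use ∅
  L1 def {j,q,x} use ∅
  L2 def {x} use {x}
  L3 def {j,q} use ∅
  L4 def {j} use ∅
  L5 def {q,u} use ∅
  L6 def {g,q} use ∅
  L7 def {g} use {g}
  L8 def {q,x} use {q}

Liveness:
  L0: in=∅ out=∅
  L1: in=∅ out={x}
  L2: in={x} out=∅
  L3: in=∅ out={q}
  L4: in=∅ out=∅
  L5: in=∅ out=∅
  L6: in=∅ out={g,q}
  L7: in={g,q} out={q}
  L8: in={q} out=∅

Interfere edges:
  g: {q}
  j: {q,x}
  q: {g,j,x}
  u: ∅
  x: {j,q}

Colouring:
  lower bound: {j,q,x} mutually conflict ⇒ χ ≥ 3
  3-colouring: c0={q,u}  c1={g,j}  c2={x}
  χ = 3

Answer: 3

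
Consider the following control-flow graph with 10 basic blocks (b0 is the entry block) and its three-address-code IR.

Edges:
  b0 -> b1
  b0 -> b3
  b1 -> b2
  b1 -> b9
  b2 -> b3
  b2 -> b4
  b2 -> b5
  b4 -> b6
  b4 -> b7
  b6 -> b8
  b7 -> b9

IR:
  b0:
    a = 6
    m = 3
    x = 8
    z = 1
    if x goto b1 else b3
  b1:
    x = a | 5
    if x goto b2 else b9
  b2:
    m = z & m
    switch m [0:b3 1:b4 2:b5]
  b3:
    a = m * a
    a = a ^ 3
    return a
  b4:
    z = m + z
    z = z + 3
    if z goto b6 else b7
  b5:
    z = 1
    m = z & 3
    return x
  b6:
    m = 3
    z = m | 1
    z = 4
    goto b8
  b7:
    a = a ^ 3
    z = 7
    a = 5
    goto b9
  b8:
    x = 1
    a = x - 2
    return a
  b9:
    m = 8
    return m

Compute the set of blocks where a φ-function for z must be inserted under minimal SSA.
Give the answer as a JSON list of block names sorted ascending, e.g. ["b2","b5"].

Answer: ["b9"]

Derivation:
idom tree: b1←b0 b2←b1 b3←b0 b4←b2 b5←b2 b6←b4 b7←b4 b8←b6 b9←b1
Dom at joins:
  b3: preds {b0,b2}: {b0} ∩ {b0,b1,b2} = {b0}; idom=b0
  b9: preds {b1,b7}: {b0,b1} ∩ {b0,b1,b2,b4,b7} = {b0,b1}; idom=b1

DF walk-up:
  join b3 pred b0: · stop@b0
  join b3 pred b2: b2→b1 stop@b0
  join b9 pred b1: · stop@b1
  join b9 pred b7: b7→b4→b2 stop@b1
  b0 → ∅
  b1 → {b3}
  b2 → {b3,b9}
  b3 → ∅
  b4 → {b9}
  b5 → ∅
  b6 → ∅
  b7 → {b9}
  b8 → ∅
  b9 → ∅

φ for z: defs {b0,b4,b5,b6,b7}
  DF⁺ = {b9}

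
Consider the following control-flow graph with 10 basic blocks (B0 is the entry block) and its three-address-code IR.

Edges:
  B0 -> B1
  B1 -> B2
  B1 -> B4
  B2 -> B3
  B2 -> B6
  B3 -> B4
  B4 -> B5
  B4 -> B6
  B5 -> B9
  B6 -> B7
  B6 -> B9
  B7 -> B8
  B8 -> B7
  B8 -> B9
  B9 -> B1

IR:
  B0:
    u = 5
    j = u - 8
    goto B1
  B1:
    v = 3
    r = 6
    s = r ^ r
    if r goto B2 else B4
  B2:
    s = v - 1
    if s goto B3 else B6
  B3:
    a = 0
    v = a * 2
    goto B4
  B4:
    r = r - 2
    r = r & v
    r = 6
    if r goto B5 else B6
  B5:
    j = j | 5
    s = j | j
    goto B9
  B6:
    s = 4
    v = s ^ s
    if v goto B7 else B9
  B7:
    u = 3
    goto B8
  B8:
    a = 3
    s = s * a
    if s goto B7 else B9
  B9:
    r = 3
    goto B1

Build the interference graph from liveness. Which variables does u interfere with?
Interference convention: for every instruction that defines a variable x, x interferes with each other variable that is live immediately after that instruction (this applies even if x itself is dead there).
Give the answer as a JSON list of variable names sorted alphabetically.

Block summaries:
  B0: {j,u} / ∅
  B1: {r,s,v} / ∅
  B2: {s} / {v}
  B3: {a,v} / ∅
  B4: {r} / {r,v}
  B5: {j,s} / {j}
  B6: {s,v} / ∅
  B7: {u} / ∅
  B8: {a,s} / {s}
  B9: {r} / ∅

Backward fixpoint:
  B0 li=∅ lo={j}
  B1 li={j} lo={j,r,v}
  B2 li={j,r,v} lo={j,r}
  B3 li={j,r} lo={j,r,v}
  B4 li={j,r,v} lo={j}
  B5 li={j} lo={j}
  B6 li={j} lo={j,s}
  B7 li={j,s} lo={j,s}
  B8 li={j,s} lo={j,s}
  B9 li={j} lo={j}

Conflict graph:
  a: {j,r,s}
  j: {a,r,s,u,v}
  r: {a,j,s,v}
  s: {a,j,r,u,v}
  u: {j,s}
  v: {j,r,s}

N(u) = ["j", "s"]

Answer: ["j", "s"]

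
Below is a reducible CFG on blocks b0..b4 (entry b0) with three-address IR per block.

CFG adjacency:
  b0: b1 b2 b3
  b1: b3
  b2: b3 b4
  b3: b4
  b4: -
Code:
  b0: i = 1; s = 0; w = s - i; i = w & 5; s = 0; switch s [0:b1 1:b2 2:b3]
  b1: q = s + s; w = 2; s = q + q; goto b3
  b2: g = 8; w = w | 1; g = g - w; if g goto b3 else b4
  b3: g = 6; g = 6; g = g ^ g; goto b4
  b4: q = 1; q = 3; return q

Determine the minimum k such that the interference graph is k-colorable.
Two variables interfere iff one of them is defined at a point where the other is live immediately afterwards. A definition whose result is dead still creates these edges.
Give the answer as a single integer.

Per-block:
  b0 def {i,s,w} use ∅
  b1 def {q,s,w} use {s}
  b2 def {g,w} use {w}
  b3 def {g} use ∅
  b4 def {q} use ∅

Live sets:
  b0 li=∅ lo={s,w}
  b1 li={s} lo=∅
  b2 li={w} lo=∅
  b3 li=∅ lo=∅
  b4 li=∅ lo=∅

Interference:
  g: {w}
  i: {s,w}
  q: {w}
  s: {i,w}
  w: {g,i,q,s}

Registers:
  {i,s,w} pairwise interfere (3-clique) ⇒ χ ≥ 3
  3-colouring: r0={w}  r1={g,i,q}  r2={s}
  χ = 3

Answer: 3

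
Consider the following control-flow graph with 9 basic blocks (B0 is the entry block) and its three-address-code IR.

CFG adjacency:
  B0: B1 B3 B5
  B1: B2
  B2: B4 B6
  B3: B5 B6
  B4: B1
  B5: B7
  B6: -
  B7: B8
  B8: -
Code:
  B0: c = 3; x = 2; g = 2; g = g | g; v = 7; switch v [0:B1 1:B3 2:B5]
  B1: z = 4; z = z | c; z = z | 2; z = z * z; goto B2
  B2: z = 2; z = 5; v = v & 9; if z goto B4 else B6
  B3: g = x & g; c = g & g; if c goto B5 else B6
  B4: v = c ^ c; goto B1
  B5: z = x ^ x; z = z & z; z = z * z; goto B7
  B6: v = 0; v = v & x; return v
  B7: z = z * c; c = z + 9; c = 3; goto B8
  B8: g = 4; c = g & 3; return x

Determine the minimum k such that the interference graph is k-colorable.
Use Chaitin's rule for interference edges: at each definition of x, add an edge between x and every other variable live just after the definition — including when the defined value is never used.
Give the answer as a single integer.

Block summaries:
  B0: def={c,g,v,x} ue=∅
  B1: def={z} ue={c}
  B2: def={v,z} ue={v}
  B3: def={c,g} ue={g,x}
  B4: def={v} ue={c}
  B5: def={z} ue={x}
  B6: def={v} ue={x}
  B7: def={c,z} ue={c,z}
  B8: def={c,g} ue={x}

Live sets:
  B0: in=∅ out={c,g,v,x}
  B1: in={c,v,x} out={c,v,x}
  B2: in={c,v,x} out={c,x}
  B3: in={g,x} out={c,x}
  B4: in={c,x} out={c,v,x}
  B5: in={c,x} out={c,x,z}
  B6: in={x} out=∅
  B7: in={c,x,z} out={x}
  B8: in={x} out=∅

Interference:
  c: {g,v,x,z}
  g: {c,v,x}
  v: {c,g,x,z}
  x: {c,g,v,z}
  z: {c,v,x}

Chromatic number:
  lower bound: {c,g,v,x} mutually conflict ⇒ χ ≥ 4
  4-colouring: R0={c}  R1={v}  R2={x}  R3={g,z}
  χ = 4

Answer: 4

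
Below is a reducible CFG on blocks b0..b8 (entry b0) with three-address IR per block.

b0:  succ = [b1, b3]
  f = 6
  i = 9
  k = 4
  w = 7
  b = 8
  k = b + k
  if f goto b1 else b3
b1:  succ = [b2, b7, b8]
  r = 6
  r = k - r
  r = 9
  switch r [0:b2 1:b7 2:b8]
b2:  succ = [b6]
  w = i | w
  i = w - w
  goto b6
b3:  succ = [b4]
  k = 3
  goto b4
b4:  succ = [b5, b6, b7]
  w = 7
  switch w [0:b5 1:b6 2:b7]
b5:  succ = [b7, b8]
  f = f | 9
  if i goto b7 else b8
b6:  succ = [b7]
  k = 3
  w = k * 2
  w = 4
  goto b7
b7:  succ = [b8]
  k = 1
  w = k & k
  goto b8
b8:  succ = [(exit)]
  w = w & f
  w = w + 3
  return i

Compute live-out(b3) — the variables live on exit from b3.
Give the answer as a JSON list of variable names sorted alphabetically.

def/use:
  b0: def={b,f,i,k,w} ue=∅
  b1: def={r} ue={k}
  b2: def={i,w} ue={i,w}
  b3: def={k} ue=∅
  b4: def={w} ue=∅
  b5: def={f} ue={f,i}
  b6: def={k,w} ue=∅
  b7: def={k,w} ue=∅
  b8: def={w} ue={f,i,w}

Live sets:
  b0 li=∅ lo={f,i,k,w}
  b1 li={f,i,k,w} lo={f,i,w}
  b2 li={f,i,w} lo={f,i}
  b3 li={f,i} lo={f,i}
  b4 li={f,i} lo={f,i,w}
  b5 li={f,i,w} lo={f,i,w}
  b6 li={f,i} lo={f,i}
  b7 li={f,i} lo={f,i,w}
  b8 li={f,i,w} lo=∅

live-out(b3) = ["f", "i"]

Answer: ["f", "i"]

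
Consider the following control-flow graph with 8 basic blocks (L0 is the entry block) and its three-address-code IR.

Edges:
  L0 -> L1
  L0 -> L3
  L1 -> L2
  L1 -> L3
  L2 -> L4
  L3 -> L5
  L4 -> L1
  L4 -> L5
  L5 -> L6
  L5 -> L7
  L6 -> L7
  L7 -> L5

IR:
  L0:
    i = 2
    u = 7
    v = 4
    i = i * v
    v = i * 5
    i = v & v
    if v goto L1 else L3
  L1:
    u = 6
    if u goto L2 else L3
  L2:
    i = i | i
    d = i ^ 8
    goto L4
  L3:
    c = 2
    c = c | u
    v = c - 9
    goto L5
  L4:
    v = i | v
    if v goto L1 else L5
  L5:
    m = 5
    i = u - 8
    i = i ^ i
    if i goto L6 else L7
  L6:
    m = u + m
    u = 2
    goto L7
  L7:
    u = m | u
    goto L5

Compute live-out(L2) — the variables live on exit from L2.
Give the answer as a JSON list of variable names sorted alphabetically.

def/use:
  L0: {i,u,v} / ∅
  L1: {u} / ∅
  L2: {d,i} / {i}
  L3: {c,v} / {u}
  L4: {v} / {i,v}
  L5: {i,m} / {u}
  L6: {m,u} / {m,u}
  L7: {u} / {m,u}

Liveness:
  L0 li=∅ lo={i,u,v}
  L1 li={i,v} lo={i,u,v}
  L2 li={i,u,v} lo={i,u,v}
  L3 li={u} lo={u}
  L4 li={i,u,v} lo={i,u,v}
  L5 li={u} lo={m,u}
  L6 li={m,u} lo={m,u}
  L7 li={m,u} lo={u}

live-out(L2) = ["i", "u", "v"]

Answer: ["i", "u", "v"]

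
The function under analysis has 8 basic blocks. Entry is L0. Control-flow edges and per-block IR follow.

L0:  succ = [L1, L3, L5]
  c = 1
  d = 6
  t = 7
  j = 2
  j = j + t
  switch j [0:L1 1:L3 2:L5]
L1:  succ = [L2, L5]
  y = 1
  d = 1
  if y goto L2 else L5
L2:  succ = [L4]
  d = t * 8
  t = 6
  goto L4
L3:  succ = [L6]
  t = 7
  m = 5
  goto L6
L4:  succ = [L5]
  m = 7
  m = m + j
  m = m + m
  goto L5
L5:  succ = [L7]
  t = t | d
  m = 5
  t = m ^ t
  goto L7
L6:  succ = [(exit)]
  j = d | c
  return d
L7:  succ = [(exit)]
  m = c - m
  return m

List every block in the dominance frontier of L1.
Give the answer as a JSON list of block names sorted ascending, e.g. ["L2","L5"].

idom tree: L1←L0 L2←L1 L3←L0 L4←L2 L5←L0 L6←L3 L7←L5
Join-block Dom:
  L5: preds {L0,L1,L4}: {L0} ∩ {L0,L1} ∩ {L0,L1,L2,L4} = {L0}; idom=L0

DF walk-up:
  join L5 pred L0: · stop@L0
  join L5 pred L1: L1 stop@L0
  join L5 pred L4: L4→L2→L1 stop@L0
  DF(L0)=∅
  DF(L1)={L5}
  DF(L2)={L5}
  DF(L3)=∅
  DF(L4)={L5}
  DF(L5)=∅
  DF(L6)=∅
  DF(L7)=∅

DF(L1) = ["L5"]

Answer: ["L5"]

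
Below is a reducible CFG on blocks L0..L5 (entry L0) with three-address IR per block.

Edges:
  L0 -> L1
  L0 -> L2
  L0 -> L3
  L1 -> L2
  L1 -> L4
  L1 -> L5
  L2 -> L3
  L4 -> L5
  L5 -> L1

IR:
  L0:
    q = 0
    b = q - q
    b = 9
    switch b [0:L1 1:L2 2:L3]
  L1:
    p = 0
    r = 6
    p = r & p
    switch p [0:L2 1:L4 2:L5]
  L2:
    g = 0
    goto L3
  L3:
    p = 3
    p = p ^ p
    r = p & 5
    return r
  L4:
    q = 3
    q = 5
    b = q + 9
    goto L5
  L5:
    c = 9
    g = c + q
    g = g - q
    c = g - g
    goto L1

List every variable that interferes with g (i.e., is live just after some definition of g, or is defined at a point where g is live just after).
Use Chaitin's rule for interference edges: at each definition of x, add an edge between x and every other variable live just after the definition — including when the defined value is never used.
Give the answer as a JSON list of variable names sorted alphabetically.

Answer: ["q"]

Analysis:
Per-block:
  L0 def {b,q} use ∅
  L1 def {p,r} use ∅
  L2 def {g} use ∅
  L3 def {p,r} use ∅
  L4 def {b,q} use ∅
  L5 def {c,g} use {q}

Live sets:
  live L0: ∅→{q}
  live L1: {q}→{q}
  live L2: ∅→∅
  live L3: ∅→∅
  live L4: ∅→{q}
  live L5: {q}→{q}

Conflict graph:
  b — {q}
  c — {q}
  g — {q}
  p — {q,r}
  q — {b,c,g,p,r}
  r — {p,q}

N(g) = ["q"]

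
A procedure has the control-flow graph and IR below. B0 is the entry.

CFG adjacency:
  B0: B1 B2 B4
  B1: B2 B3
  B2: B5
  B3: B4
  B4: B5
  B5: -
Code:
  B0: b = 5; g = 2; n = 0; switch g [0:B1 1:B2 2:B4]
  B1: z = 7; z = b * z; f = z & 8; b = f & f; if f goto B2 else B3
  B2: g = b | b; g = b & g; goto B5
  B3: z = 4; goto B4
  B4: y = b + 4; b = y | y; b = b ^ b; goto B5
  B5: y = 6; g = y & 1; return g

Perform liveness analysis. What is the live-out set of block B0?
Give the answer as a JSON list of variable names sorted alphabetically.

def/use:
  B0 def {b,g,n} use ∅
  B1 def {b,f,z} use {b}
  B2 def {g} use {b}
  B3 def {z} use ∅
  B4 def {b,y} use {b}
  B5 def {g,y} use ∅

Liveness:
  live B0: ∅→{b}
  live B1: {b}→{b}
  live B2: {b}→∅
  live B3: {b}→{b}
  live B4: {b}→∅
  live B5: ∅→∅

live-out(B0) = ["b"]

Answer: ["b"]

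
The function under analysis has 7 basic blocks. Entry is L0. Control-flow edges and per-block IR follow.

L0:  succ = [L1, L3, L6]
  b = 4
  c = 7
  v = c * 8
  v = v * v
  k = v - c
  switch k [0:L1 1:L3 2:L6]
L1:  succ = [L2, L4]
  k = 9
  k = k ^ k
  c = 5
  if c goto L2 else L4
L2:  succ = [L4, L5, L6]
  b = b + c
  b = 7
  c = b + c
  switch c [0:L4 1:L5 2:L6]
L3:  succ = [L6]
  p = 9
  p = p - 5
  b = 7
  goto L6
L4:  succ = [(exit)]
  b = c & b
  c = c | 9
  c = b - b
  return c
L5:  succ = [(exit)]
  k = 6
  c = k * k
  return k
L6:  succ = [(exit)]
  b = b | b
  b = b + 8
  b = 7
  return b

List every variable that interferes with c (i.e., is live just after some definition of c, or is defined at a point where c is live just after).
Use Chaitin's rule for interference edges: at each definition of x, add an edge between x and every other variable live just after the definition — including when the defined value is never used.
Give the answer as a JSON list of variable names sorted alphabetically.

Answer: ["b", "k", "v"]

Working:
Per-block:
  L0: def={b,c,k,v} ue=∅
  L1: def={c,k} ue=∅
  L2: def={b,c} ue={b,c}
  L3: def={b,p} ue=∅
  L4: def={b,c} ue={b,c}
  L5: def={c,k} ue=∅
  L6: def={b} ue={b}

Backward fixpoint:
  L0: in=∅ out={b}
  L1: in={b} out={b,c}
  L2: in={b,c} out={b,c}
  L3: in=∅ out={b}
  L4: in={b,c} out=∅
  L5: in=∅ out=∅
  L6: in={b} out=∅

Conflict graph:
  b: {c,k,v}
  c: {b,k,v}
  k: {b,c}
  p: ∅
  v: {b,c}

N(c) = ["b", "k", "v"]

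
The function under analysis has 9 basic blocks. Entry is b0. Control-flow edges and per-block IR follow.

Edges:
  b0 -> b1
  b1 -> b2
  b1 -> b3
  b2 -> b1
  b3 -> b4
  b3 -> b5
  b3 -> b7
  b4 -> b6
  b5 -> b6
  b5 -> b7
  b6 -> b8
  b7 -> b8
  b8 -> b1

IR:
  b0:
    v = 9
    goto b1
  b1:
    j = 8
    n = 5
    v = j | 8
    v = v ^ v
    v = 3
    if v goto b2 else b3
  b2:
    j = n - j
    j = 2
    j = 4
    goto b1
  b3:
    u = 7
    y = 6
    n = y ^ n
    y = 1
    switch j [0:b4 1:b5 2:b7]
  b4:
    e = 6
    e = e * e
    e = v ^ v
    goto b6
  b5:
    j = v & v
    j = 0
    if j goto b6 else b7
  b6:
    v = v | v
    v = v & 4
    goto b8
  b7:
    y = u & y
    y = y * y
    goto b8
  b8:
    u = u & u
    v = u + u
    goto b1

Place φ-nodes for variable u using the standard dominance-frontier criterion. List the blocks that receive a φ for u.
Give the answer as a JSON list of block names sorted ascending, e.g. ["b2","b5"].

Answer: ["b1"]

Working:
idom tree: b1←b0 b2←b1 b3←b1 b4←b3 b5←b3 b6←b3 b7←b3 b8←b3
Dom∩ at merges:
  b1: preds {b0,b2,b8}: {b0} ∩ {b0,b1,b2} ∩ {b0,b1,b3,b8} = {b0}; idom=b0
  b6: preds {b4,b5}: {b0,b1,b3,b4} ∩ {b0,b1,b3,b5} = {b0,b1,b3}; idom=b3
  b7: preds {b3,b5}: {b0,b1,b3} ∩ {b0,b1,b3,b5} = {b0,b1,b3}; idom=b3
  b8: preds {b6,b7}: {b0,b1,b3,b6} ∩ {b0,b1,b3,b7} = {b0,b1,b3}; idom=b3

Frontier:
  b1←b0: walk · to b0
  b1←b2: walk b2→b1 to b0
  b1←b8: walk b8→b3→b1 to b0
  b6←b4: walk b4 to b3
  b6←b5: walk b5 to b3
  b7←b3: walk · to b3
  b7←b5: walk b5 to b3
  b8←b6: walk b6 to b3
  b8←b7: walk b7 to b3
  b0 → ∅
  b1 → {b1}
  b2 → {b1}
  b3 → {b1}
  b4 → {b6}
  b5 → {b6,b7}
  b6 → {b8}
  b7 → {b8}
  b8 → {b1}

φ for u: defs {b3,b8}
  DF⁺ = {b1}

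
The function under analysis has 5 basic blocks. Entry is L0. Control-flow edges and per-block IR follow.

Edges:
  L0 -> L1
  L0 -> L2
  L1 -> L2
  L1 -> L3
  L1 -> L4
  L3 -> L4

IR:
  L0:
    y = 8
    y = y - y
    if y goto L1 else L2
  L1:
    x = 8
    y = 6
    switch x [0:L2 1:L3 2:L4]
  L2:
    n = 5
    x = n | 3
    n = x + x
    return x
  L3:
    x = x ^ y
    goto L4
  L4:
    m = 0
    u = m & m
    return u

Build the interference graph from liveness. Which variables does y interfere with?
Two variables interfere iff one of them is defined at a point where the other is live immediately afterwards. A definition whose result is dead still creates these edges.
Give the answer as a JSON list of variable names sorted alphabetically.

Block summaries:
  L0: {y} / ∅
  L1: {x,y} / ∅
  L2: {n,x} / ∅
  L3: {x} / {x,y}
  L4: {m,u} / ∅

Liveness:
  L0 li=∅ lo=∅
  L1 li=∅ lo={x,y}
  L2 li=∅ lo=∅
  L3 li={x,y} lo=∅
  L4 li=∅ lo=∅

Conflict graph:
  m — ∅
  n — {x}
  u — ∅
  x — {n,y}
  y — {x}

N(y) = ["x"]

Answer: ["x"]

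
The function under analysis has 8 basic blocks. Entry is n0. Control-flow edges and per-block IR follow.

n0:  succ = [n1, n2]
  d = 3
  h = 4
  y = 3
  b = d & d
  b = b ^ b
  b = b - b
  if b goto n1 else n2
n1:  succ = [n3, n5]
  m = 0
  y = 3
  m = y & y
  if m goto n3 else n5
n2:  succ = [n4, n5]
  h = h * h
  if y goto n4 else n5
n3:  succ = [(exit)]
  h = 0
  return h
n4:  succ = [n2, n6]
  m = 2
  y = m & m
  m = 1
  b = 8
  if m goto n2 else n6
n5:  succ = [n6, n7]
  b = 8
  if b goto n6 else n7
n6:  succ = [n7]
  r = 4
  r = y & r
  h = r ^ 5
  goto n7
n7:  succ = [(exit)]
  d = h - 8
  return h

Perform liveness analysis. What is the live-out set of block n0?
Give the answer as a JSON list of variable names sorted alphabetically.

Per-block:
  n0: {b,d,h,y} / ∅
  n1: {m,y} / ∅
  n2: {h} / {h,y}
  n3: {h} / ∅
  n4: {b,m,y} / ∅
  n5: {b} / ∅
  n6: {h,r} / {y}
  n7: {d} / {h}

Liveness:
  n0: in=∅ out={h,y}
  n1: in={h} out={h,y}
  n2: in={h,y} out={h,y}
  n3: in=∅ out=∅
  n4: in={h} out={h,y}
  n5: in={h,y} out={h,y}
  n6: in={y} out={h}
  n7: in={h} out=∅

live-out(n0) = ["h", "y"]

Answer: ["h", "y"]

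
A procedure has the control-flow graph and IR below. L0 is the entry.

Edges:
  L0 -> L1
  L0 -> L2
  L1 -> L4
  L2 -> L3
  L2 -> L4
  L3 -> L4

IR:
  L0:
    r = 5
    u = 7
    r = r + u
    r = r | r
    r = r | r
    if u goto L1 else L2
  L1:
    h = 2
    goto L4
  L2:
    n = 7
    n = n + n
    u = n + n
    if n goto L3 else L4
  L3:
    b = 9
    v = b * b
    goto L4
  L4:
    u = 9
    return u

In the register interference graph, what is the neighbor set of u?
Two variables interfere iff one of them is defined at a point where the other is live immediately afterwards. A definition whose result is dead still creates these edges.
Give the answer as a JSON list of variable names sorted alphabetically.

Answer: ["n", "r"]

Working:
Per-block:
  L0: {r,u} / ∅
  L1: {h} / ∅
  L2: {n,u} / ∅
  L3: {b,v} / ∅
  L4: {u} / ∅

Live sets:
  L0 li=∅ lo=∅
  L1 li=∅ lo=∅
  L2 li=∅ lo=∅
  L3 li=∅ lo=∅
  L4 li=∅ lo=∅

Interfere edges:
  b↔∅
  h↔∅
  n↔{u}
  r↔{u}
  u↔{n,r}
  v↔∅

N(u) = ["n", "r"]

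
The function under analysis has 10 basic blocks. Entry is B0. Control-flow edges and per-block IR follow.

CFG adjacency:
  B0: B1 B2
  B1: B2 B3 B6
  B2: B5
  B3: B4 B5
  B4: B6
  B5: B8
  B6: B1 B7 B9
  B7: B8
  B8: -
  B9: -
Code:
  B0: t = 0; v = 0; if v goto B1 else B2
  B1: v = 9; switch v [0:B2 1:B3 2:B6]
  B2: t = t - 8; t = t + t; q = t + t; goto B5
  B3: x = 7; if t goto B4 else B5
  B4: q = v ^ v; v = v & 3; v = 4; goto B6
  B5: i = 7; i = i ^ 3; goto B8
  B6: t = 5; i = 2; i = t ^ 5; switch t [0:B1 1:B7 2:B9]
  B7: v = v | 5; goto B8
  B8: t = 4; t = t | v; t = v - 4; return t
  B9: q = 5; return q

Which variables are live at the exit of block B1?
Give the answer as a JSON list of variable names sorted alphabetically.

Per-block:
  B0: def={t,v} ue=∅
  B1: def={v} ue=∅
  B2: def={q,t} ue={t}
  B3: def={x} ue={t}
  B4: def={q,v} ue={v}
  B5: def={i} ue=∅
  B6: def={i,t} ue=∅
  B7: def={v} ue={v}
  B8: def={t} ue={v}
  B9: def={q} ue=∅

Backward fixpoint:
  B0 li=∅ lo={t,v}
  B1 li={t} lo={t,v}
  B2 li={t,v} lo={v}
  B3 li={t,v} lo={v}
  B4 li={v} lo={v}
  B5 li={v} lo={v}
  B6 li={v} lo={t,v}
  B7 li={v} lo={v}
  B8 li={v} lo=∅
  B9 li=∅ lo=∅

live-out(B1) = ["t", "v"]

Answer: ["t", "v"]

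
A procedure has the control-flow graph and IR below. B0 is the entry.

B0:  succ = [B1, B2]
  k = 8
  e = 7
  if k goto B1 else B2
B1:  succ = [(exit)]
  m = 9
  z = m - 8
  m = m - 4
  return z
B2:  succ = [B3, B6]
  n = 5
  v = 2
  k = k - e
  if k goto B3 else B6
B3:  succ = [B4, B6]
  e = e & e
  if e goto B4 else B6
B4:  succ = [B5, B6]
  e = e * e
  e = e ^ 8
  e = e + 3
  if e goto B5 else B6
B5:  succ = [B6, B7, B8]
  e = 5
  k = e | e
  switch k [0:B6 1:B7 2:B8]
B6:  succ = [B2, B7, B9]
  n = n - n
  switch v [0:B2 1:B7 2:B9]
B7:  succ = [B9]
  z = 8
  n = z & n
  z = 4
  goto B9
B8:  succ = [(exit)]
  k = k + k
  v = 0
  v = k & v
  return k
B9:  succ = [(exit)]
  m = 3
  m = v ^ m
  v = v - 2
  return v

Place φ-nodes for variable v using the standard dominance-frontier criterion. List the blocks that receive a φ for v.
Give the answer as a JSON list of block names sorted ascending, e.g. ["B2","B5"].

Answer: ["B2"]

Working:
idom tree: B1←B0 B2←B0 B3←B2 B4←B3 B5←B4 B6←B2 B7←B2 B8←B5 B9←B2
Join-block Dom:
  B2: preds {B0,B6}: {B0} ∩ {B0,B2,B6} = {B0}; idom=B0
  B6: preds {B2,B3,B4,B5}: {B0,B2} ∩ {B0,B2,B3} ∩ {B0,B2,B3,B4} ∩ {B0,B2,B3,B4,B5} = {B0,B2}; idom=B2
  B7: preds {B5,B6}: {B0,B2,B3,B4,B5} ∩ {B0,B2,B6} = {B0,B2}; idom=B2
  B9: preds {B6,B7}: {B0,B2,B6} ∩ {B0,B2,B7} = {B0,B2}; idom=B2

DF walk-up:
  B2←B0: walk · to B0
  B2←B6: walk B6→B2 to B0
  B6←B2: walk · to B2
  B6←B3: walk B3 to B2
  B6←B4: walk B4→B3 to B2
  B6←B5: walk B5→B4→B3 to B2
  B7←B5: walk B5→B4→B3 to B2
  B7←B6: walk B6 to B2
  B9←B6: walk B6 to B2
  B9←B7: walk B7 to B2
  B0: DF=∅
  B1: DF=∅
  B2: DF={B2}
  B3: DF={B6,B7}
  B4: DF={B6,B7}
  B5: DF={B6,B7}
  B6: DF={B2,B7,B9}
  B7: DF={B9}
  B8: DF=∅
  B9: DF=∅

φ for v: defs {B2,B8,B9}
  DF⁺ = {B2}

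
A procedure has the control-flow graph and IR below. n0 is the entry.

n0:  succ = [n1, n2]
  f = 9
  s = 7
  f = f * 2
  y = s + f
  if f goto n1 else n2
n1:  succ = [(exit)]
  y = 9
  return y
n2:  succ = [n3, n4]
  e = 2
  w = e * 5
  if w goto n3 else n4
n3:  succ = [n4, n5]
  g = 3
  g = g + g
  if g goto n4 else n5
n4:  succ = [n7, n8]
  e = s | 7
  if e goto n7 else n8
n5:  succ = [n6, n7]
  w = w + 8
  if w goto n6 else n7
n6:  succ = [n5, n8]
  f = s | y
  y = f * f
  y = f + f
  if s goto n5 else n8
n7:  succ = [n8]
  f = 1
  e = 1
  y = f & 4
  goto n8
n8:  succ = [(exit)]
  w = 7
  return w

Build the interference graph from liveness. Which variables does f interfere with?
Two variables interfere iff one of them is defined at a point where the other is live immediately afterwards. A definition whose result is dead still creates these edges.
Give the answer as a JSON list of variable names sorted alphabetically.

Answer: ["e", "s", "w", "y"]

Working:
def/use:
  n0: def={f,s,y} ue=∅
  n1: def={y} ue=∅
  n2: def={e,w} ue=∅
  n3: def={g} ue=∅
  n4: def={e} ue={s}
  n5: def={w} ue={w}
  n6: def={f,y} ue={s,y}
  n7: def={e,f,y} ue=∅
  n8: def={w} ue=∅

Liveness:
  n0: in=∅ out={s,y}
  n1: in=∅ out=∅
  n2: in={s,y} out={s,w,y}
  n3: in={s,w,y} out={s,w,y}
  n4: in={s} out=∅
  n5: in={s,w,y} out={s,w,y}
  n6: in={s,w,y} out={s,w,y}
  n7: in=∅ out=∅
  n8: in=∅ out=∅

Conflict graph:
  e: {f,s,y}
  f: {e,s,w,y}
  g: {s,w,y}
  s: {e,f,g,w,y}
  w: {f,g,s,y}
  y: {e,f,g,s,w}

N(f) = ["e", "s", "w", "y"]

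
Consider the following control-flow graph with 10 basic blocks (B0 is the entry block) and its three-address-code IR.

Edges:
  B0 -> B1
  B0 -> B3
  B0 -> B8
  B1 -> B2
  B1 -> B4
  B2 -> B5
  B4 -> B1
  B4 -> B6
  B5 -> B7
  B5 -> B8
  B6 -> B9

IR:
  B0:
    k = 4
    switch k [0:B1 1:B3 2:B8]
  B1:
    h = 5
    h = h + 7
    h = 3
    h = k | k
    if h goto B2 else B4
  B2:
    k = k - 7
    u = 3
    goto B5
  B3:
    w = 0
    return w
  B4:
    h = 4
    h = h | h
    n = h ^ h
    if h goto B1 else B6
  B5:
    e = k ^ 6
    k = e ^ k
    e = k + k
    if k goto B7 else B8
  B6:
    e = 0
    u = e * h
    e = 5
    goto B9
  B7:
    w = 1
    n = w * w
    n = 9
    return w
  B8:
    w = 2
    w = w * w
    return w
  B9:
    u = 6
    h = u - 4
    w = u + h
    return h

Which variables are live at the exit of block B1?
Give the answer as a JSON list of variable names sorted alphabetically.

Answer: ["k"]

Derivation:
Per-block:
  B0 def {k} use ∅
  B1 def {h} use {k}
  B2 def {k,u} use {k}
  B3 def {w} use ∅
  B4 def {h,n} use ∅
  B5 def {e,k} use {k}
  B6 def {e,u} use {h}
  B7 def {n,w} use ∅
  B8 def {w} use ∅
  B9 def {h,u,w} use ∅

Backward fixpoint:
  B0: in=∅ out={k}
  B1: in={k} out={k}
  B2: in={k} out={k}
  B3: in=∅ out=∅
  B4: in={k} out={h,k}
  B5: in={k} out=∅
  B6: in={h} out=∅
  B7: in=∅ out=∅
  B8: in=∅ out=∅
  B9: in=∅ out=∅

live-out(B1) = ["k"]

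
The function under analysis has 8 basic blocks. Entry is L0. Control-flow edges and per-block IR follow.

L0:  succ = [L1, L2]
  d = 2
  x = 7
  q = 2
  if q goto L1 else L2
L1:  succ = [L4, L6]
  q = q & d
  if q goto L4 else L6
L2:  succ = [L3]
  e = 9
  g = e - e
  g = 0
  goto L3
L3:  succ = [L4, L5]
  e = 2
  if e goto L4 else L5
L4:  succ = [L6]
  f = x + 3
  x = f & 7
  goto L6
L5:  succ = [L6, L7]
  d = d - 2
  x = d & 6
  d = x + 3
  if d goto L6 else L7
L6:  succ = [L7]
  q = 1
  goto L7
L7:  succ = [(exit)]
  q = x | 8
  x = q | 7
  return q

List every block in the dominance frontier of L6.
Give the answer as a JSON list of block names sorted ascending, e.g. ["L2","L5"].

Answer: ["L7"]

Derivation:
idom tree: L1←L0 L2←L0 L3←L2 L4←L0 L5←L3 L6←L0 L7←L0
Join-block Dom:
  L4: preds {L1,L3}: {L0,L1} ∩ {L0,L2,L3} = {L0}; idom=L0
  L6: preds {L1,L4,L5}: {L0,L1} ∩ {L0,L4} ∩ {L0,L2,L3,L5} = {L0}; idom=L0
  L7: preds {L5,L6}: {L0,L2,L3,L5} ∩ {L0,L6} = {L0}; idom=L0

DF walk-up:
  L4←L1: walk L1 to L0
  L4←L3: walk L3→L2 to L0
  L6←L1: walk L1 to L0
  L6←L4: walk L4 to L0
  L6←L5: walk L5→L3→L2 to L0
  L7←L5: walk L5→L3→L2 to L0
  L7←L6: walk L6 to L0
  L0: DF=∅
  L1: DF={L4,L6}
  L2: DF={L4,L6,L7}
  L3: DF={L4,L6,L7}
  L4: DF={L6}
  L5: DF={L6,L7}
  L6: DF={L7}
  L7: DF=∅

DF(L6) = ["L7"]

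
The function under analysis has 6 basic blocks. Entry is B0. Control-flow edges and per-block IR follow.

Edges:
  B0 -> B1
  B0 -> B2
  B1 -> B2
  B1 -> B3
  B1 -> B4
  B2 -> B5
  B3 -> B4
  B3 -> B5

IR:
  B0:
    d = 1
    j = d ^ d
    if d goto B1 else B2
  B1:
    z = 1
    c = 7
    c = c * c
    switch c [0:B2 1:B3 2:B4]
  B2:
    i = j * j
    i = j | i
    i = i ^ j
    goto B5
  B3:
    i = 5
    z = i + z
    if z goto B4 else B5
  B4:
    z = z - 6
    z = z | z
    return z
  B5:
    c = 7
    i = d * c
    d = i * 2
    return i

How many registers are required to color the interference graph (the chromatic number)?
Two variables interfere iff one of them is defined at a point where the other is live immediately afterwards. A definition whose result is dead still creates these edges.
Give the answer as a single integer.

Answer: 4

Working:
Block summaries:
  B0: {d,j} / ∅
  B1: {c,z} / ∅
  B2: {i} / {j}
  B3: {i,z} / {z}
  B4: {z} / {z}
  B5: {c,d,i} / {d}

Live sets:
  B0: in=∅ out={d,j}
  B1: in={d,j} out={d,j,z}
  B2: in={d,j} out={d}
  B3: in={d,z} out={d,z}
  B4: in={z} out=∅
  B5: in={d} out=∅

Interference:
  c — {d,j,z}
  d — {c,i,j,z}
  i — {d,j,z}
  j — {c,d,i,z}
  z — {c,d,i,j}

Chromatic number:
  lower bound: {c,d,j,z} mutually conflict ⇒ χ ≥ 4
  assign c→r3 d→r0 i→r3 j→r1 z→r2 — no edge inside a register ⇒ χ ≤ 4
  χ = 4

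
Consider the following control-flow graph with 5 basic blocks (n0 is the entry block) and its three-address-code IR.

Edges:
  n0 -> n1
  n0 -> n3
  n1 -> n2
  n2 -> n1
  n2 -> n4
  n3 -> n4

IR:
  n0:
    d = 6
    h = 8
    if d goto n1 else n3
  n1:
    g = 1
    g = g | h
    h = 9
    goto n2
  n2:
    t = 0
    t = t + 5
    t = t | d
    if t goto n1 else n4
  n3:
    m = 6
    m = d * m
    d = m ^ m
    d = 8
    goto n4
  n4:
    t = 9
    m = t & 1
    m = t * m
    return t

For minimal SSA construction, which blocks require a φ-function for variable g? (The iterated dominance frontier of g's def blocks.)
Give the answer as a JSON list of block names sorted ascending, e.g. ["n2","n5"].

idom tree: n1←n0 n2←n1 n3←n0 n4←n0
Dom at joins:
  n1: preds {n0,n2}: {n0} ∩ {n0,n1,n2} = {n0}; idom=n0
  n4: preds {n2,n3}: {n0,n1,n2} ∩ {n0,n3} = {n0}; idom=n0

DF derivation:
  join n1 pred n0: · stop@n0
  join n1 pred n2: n2→n1 stop@n0
  join n4 pred n2: n2→n1 stop@n0
  join n4 pred n3: n3 stop@n0
  DF(n0)=∅
  DF(n1)={n1,n4}
  DF(n2)={n1,n4}
  DF(n3)={n4}
  DF(n4)=∅

φ for g: defs {n1}
  DF⁺ = {n1,n4}

Answer: ["n1", "n4"]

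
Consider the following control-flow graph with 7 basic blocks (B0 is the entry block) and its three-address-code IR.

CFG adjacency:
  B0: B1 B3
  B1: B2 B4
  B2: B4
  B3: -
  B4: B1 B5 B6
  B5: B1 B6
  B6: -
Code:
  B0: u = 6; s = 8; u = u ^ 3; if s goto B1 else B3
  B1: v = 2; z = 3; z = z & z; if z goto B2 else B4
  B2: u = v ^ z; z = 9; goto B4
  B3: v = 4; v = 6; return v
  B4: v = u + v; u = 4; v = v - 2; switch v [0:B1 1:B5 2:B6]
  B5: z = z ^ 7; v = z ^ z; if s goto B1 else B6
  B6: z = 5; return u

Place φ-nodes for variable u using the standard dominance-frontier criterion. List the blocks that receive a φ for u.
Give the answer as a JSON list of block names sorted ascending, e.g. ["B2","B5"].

idom tree: B1←B0 B2←B1 B3←B0 B4←B1 B5←B4 B6←B4
Dom at joins:
  B1: preds {B0,B4,B5}: {B0} ∩ {B0,B1,B4} ∩ {B0,B1,B4,B5} = {B0}; idom=B0
  B4: preds {B1,B2}: {B0,B1} ∩ {B0,B1,B2} = {B0,B1}; idom=B1
  B6: preds {B4,B5}: {B0,B1,B4} ∩ {B0,B1,B4,B5} = {B0,B1,B4}; idom=B4

DF derivation:
  join B1 pred B0: · stop@B0
  join B1 pred B4: B4→B1 stop@B0
  join B1 pred B5: B5→B4→B1 stop@B0
  join B4 pred B1: · stop@B1
  join B4 pred B2: B2 stop@B1
  join B6 pred B4: · stop@B4
  join B6 pred B5: B5 stop@B4
  B0: DF=∅
  B1: DF={B1}
  B2: DF={B4}
  B3: DF=∅
  B4: DF={B1}
  B5: DF={B1,B6}
  B6: DF=∅

φ for u: defs {B0,B2,B4}
  DF⁺ = {B1,B4}

Answer: ["B1", "B4"]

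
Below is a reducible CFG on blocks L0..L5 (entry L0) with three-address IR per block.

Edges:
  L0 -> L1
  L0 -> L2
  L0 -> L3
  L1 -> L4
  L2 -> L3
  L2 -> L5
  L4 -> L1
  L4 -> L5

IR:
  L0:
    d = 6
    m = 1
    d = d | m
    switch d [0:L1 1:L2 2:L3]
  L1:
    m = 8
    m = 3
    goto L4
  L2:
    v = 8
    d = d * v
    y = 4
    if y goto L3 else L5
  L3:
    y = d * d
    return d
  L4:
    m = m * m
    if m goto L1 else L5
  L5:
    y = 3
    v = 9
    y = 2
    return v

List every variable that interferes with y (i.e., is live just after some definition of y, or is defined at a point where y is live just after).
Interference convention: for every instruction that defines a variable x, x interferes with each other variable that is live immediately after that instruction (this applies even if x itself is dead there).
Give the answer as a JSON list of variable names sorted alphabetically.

Per-block:
  L0: {d,m} / ∅
  L1: {m} / ∅
  L2: {d,v,y} / {d}
  L3: {y} / {d}
  L4: {m} / {m}
  L5: {v,y} / ∅

Live sets:
  live L0: ∅→{d}
  live L1: ∅→{m}
  live L2: {d}→{d}
  live L3: {d}→∅
  live L4: {m}→∅
  live L5: ∅→∅

Interfere edges:
  d↔{m,v,y}
  m↔{d}
  v↔{d,y}
  y↔{d,v}

N(y) = ["d", "v"]

Answer: ["d", "v"]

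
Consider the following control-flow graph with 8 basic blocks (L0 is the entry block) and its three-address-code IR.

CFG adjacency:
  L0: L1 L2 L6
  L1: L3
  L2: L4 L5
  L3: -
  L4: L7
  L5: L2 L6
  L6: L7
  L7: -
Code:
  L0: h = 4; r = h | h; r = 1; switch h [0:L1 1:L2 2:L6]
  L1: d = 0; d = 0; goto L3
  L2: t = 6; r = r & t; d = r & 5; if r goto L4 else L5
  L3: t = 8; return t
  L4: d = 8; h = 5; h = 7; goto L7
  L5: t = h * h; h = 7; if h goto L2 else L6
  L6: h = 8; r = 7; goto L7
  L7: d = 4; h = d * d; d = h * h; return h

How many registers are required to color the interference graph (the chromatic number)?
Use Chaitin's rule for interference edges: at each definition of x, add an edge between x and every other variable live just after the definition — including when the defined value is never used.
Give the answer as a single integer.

Block summaries:
  L0 def {h,r} use ∅
  L1 def {d} use ∅
  L2 def {d,r,t} use {r}
  L3 def {t} use ∅
  L4 def {d,h} use ∅
  L5 def {h,t} use {h}
  L6 def {h,r} use ∅
  L7 def {d,h} use ∅

Liveness:
  L0 li=∅ lo={h,r}
  L1 li=∅ lo=∅
  L2 li={h,r} lo={h,r}
  L3 li=∅ lo=∅
  L4 li=∅ lo=∅
  L5 li={h,r} lo={h,r}
  L6 li=∅ lo=∅
  L7 li=∅ lo=∅

Interference:
  d: {h,r}
  h: {d,r,t}
  r: {d,h,t}
  t: {h,r}

Registers:
  clique {d,h,r} ⇒ need ≥ 3
  3-colouring: r0={h}  r1={r}  r2={d,t}
  χ = 3

Answer: 3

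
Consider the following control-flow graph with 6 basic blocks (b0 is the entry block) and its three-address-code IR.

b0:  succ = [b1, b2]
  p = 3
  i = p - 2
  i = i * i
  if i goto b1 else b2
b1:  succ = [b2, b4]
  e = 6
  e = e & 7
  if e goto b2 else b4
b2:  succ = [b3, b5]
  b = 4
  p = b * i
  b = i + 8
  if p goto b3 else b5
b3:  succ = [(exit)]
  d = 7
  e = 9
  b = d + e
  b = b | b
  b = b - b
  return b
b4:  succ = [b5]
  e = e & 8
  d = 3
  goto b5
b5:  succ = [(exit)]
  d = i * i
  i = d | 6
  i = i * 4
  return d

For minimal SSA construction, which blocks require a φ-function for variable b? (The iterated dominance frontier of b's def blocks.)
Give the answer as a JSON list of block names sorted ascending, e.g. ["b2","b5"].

Answer: ["b5"]

Working:
idom tree: b1←b0 b2←b0 b3←b2 b4←b1 b5←b0
Join-block Dom:
  b2: preds {b0,b1}: {b0} ∩ {b0,b1} = {b0}; idom=b0
  b5: preds {b2,b4}: {b0,b2} ∩ {b0,b1,b4} = {b0}; idom=b0

DF walk-up:
  b2←b0: walk · to b0
  b2←b1: walk b1 to b0
  b5←b2: walk b2 to b0
  b5←b4: walk b4→b1 to b0
  DF(b0)=∅
  DF(b1)={b2,b5}
  DF(b2)={b5}
  DF(b3)=∅
  DF(b4)={b5}
  DF(b5)=∅

φ for b: defs {b2,b3}
  DF⁺ = {b5}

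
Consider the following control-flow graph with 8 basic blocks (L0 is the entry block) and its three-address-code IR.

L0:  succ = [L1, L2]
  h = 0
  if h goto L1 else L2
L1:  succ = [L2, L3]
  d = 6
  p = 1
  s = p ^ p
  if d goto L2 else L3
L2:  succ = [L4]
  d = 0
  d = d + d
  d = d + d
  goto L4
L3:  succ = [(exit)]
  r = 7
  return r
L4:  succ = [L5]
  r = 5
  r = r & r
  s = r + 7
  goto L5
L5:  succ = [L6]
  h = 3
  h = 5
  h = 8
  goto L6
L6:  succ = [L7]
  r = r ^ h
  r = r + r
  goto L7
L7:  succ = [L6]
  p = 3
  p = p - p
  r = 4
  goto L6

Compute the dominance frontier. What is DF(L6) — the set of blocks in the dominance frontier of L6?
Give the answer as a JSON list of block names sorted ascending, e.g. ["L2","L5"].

Answer: ["L6"]

Derivation:
idom tree: L1←L0 L2←L0 L3←L1 L4←L2 L5←L4 L6←L5 L7←L6
Dom∩ at merges:
  L2: preds {L0,L1}: {L0} ∩ {L0,L1} = {L0}; idom=L0
  L6: preds {L5,L7}: {L0,L2,L4,L5} ∩ {L0,L2,L4,L5,L6,L7} = {L0,L2,L4,L5}; idom=L5

DF walk-up:
  join L2 pred L0: · stop@L0
  join L2 pred L1: L1 stop@L0
  join L6 pred L5: · stop@L5
  join L6 pred L7: L7→L6 stop@L5
  L0 → ∅
  L1 → {L2}
  L2 → ∅
  L3 → ∅
  L4 → ∅
  L5 → ∅
  L6 → {L6}
  L7 → {L6}

DF(L6) = ["L6"]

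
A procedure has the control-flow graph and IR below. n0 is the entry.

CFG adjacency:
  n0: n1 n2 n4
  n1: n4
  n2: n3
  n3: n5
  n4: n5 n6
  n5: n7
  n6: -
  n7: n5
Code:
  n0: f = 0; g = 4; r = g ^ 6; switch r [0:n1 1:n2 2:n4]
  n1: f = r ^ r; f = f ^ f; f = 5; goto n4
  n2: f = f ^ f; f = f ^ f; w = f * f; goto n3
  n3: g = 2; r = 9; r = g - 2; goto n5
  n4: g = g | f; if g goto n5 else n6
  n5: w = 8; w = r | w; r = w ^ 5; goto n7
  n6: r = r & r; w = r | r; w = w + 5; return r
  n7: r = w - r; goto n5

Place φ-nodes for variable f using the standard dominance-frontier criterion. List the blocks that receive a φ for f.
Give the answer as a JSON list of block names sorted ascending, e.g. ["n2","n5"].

idom tree: n1←n0 n2←n0 n3←n2 n4←n0 n5←n0 n6←n4 n7←n5
Dom at joins:
  n4: preds {n0,n1}: {n0} ∩ {n0,n1} = {n0}; idom=n0
  n5: preds {n3,n4,n7}: {n0,n2,n3} ∩ {n0,n4} ∩ {n0,n5,n7} = {n0}; idom=n0

DF walk-up:
  join n4 pred n0: · stop@n0
  join n4 pred n1: n1 stop@n0
  join n5 pred n3: n3→n2 stop@n0
  join n5 pred n4: n4 stop@n0
  join n5 pred n7: n7→n5 stop@n0
  n0 → ∅
  n1 → {n4}
  n2 → {n5}
  n3 → {n5}
  n4 → {n5}
  n5 → {n5}
  n6 → ∅
  n7 → {n5}

φ for f: defs {n0,n1,n2}
  DF⁺ = {n4,n5}

Answer: ["n4", "n5"]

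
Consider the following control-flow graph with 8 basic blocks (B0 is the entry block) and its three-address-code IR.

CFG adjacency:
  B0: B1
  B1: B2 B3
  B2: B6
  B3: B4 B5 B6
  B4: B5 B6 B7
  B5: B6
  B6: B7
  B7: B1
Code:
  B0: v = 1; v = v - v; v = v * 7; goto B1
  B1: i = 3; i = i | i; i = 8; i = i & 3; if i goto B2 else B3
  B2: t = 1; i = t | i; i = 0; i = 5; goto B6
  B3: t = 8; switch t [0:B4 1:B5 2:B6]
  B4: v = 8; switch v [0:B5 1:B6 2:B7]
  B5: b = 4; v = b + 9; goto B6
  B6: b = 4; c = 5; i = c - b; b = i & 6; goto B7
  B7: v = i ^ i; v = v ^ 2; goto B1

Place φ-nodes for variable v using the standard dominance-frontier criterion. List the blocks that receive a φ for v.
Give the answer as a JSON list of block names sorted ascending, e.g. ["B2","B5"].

Answer: ["B1", "B5", "B6", "B7"]

Working:
idom tree: B1←B0 B2←B1 B3←B1 B4←B3 B5←B3 B6←B1 B7←B1
Dom∩ at merges:
  B1: preds {B0,B7}: {B0} ∩ {B0,B1,B7} = {B0}; idom=B0
  B5: preds {B3,B4}: {B0,B1,B3} ∩ {B0,B1,B3,B4} = {B0,B1,B3}; idom=B3
  B6: preds {B2,B3,B4,B5}: {B0,B1,B2} ∩ {B0,B1,B3} ∩ {B0,B1,B3,B4} ∩ {B0,B1,B3,B5} = {B0,B1}; idom=B1
  B7: preds {B4,B6}: {B0,B1,B3,B4} ∩ {B0,B1,B6} = {B0,B1}; idom=B1

DF walk-up:
  B1←B0: walk · to B0
  B1←B7: walk B7→B1 to B0
  B5←B3: walk · to B3
  B5←B4: walk B4 to B3
  B6←B2: walk B2 to B1
  B6←B3: walk B3 to B1
  B6←B4: walk B4→B3 to B1
  B6←B5: walk B5→B3 to B1
  B7←B4: walk B4→B3 to B1
  B7←B6: walk B6 to B1
  B0: DF=∅
  B1: DF={B1}
  B2: DF={B6}
  B3: DF={B6,B7}
  B4: DF={B5,B6,B7}
  B5: DF={B6}
  B6: DF={B7}
  B7: DF={B1}

φ for v: defs {B0,B4,B5,B7}
  DF⁺ = {B1,B5,B6,B7}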